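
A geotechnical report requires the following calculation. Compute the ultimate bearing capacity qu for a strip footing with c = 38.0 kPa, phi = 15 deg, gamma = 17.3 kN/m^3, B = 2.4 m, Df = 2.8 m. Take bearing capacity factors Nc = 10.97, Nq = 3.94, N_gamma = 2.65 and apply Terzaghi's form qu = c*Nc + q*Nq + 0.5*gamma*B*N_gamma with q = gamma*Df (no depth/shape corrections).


Result: 662.73 kPa

Derivation:
Compute qu = c*Nc + gamma*Df*Nq + 0.5*gamma*B*N_gamma
Term 1: 38.0 * 10.97 = 416.86
Term 2: 17.3 * 2.8 * 3.94 = 190.8536
Term 3: 0.5 * 17.3 * 2.4 * 2.65 = 55.014
qu = 416.86 + 190.8536 + 55.014
qu = 662.73 kPa


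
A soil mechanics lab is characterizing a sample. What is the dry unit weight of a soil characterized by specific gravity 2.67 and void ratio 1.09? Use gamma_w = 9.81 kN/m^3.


Using gamma_d = Gs * gamma_w / (1 + e)
gamma_d = 2.67 * 9.81 / (1 + 1.09)
gamma_d = 2.67 * 9.81 / 2.09
gamma_d = 12.532 kN/m^3


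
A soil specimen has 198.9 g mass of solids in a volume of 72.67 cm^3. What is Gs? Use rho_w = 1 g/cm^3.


Using Gs = m_s / (V_s * rho_w)
Since rho_w = 1 g/cm^3:
Gs = 198.9 / 72.67
Gs = 2.737


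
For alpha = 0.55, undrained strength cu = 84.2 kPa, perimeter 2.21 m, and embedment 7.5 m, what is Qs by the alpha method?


Using Qs = alpha * cu * perimeter * L
Qs = 0.55 * 84.2 * 2.21 * 7.5
Qs = 767.59 kN


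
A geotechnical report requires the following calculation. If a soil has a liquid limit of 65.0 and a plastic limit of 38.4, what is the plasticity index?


Result: 26.6

Derivation:
Using PI = LL - PL
PI = 65.0 - 38.4
PI = 26.6


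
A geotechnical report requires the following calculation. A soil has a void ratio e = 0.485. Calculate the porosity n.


Using the relation n = e / (1 + e)
n = 0.485 / (1 + 0.485)
n = 0.485 / 1.485
n = 0.3266


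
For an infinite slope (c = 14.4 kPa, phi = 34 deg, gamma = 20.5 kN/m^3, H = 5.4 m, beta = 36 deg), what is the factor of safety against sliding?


Using Fs = c / (gamma*H*sin(beta)*cos(beta)) + tan(phi)/tan(beta)
Cohesion contribution = 14.4 / (20.5*5.4*sin(36)*cos(36))
Cohesion contribution = 0.273551
Friction contribution = tan(34)/tan(36) = 0.928381
Fs = 0.273551 + 0.928381
Fs = 1.202


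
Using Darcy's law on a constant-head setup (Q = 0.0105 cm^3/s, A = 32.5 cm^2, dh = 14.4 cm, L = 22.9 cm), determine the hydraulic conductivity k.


Compute hydraulic gradient:
i = dh / L = 14.4 / 22.9 = 0.628821
Then apply Darcy's law:
k = Q / (A * i)
k = 0.0105 / (32.5 * 0.628821)
k = 0.0105 / 20.4367
k = 0.000514 cm/s


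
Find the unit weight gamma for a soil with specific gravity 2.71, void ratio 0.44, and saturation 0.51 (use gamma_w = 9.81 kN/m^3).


Result: 19.991 kN/m^3

Derivation:
Using gamma = gamma_w * (Gs + S*e) / (1 + e)
Numerator: Gs + S*e = 2.71 + 0.51*0.44 = 2.9344
Denominator: 1 + e = 1 + 0.44 = 1.44
gamma = 9.81 * 2.9344 / 1.44
gamma = 19.991 kN/m^3


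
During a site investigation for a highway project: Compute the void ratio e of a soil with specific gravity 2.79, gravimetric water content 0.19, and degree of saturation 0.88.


Using the relation e = Gs * w / S
e = 2.79 * 0.19 / 0.88
e = 0.6024


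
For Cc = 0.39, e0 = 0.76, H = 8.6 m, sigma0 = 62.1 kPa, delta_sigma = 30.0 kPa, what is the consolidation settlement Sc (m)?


Using Sc = Cc * H / (1 + e0) * log10((sigma0 + delta_sigma) / sigma0)
Stress ratio = (62.1 + 30.0) / 62.1 = 1.48309
log10(1.48309) = 0.171168
Cc * H / (1 + e0) = 0.39 * 8.6 / (1 + 0.76) = 1.90568
Sc = 1.90568 * 0.171168
Sc = 0.3262 m


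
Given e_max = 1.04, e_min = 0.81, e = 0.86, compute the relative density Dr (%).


Using Dr = (e_max - e) / (e_max - e_min) * 100
e_max - e = 1.04 - 0.86 = 0.18
e_max - e_min = 1.04 - 0.81 = 0.23
Dr = 0.18 / 0.23 * 100
Dr = 78.26 %


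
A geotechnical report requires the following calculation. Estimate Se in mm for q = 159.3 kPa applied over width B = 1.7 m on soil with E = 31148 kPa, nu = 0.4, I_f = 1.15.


Using Se = q * B * (1 - nu^2) * I_f / E
1 - nu^2 = 1 - 0.4^2 = 0.84
Se = 159.3 * 1.7 * 0.84 * 1.15 / 31148
Se = 0.008399 m
Convert to mm: Se = 0.008399 * 1000 = 8.399 mm


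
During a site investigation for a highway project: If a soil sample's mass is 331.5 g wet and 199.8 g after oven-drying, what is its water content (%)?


Result: 65.92 %

Derivation:
Using w = (m_wet - m_dry) / m_dry * 100
m_wet - m_dry = 331.5 - 199.8 = 131.7 g
w = 131.7 / 199.8 * 100
w = 65.92 %


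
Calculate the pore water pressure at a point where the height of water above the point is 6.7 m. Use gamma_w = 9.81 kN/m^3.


Result: 65.73 kPa

Derivation:
Using u = gamma_w * h_w
u = 9.81 * 6.7
u = 65.73 kPa


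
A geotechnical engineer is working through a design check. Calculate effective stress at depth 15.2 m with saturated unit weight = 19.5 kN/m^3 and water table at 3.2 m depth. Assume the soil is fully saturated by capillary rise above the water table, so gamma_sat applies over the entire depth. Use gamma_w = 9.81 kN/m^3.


Result: 178.68 kPa

Derivation:
Total stress = gamma_sat * depth
sigma = 19.5 * 15.2 = 296.4 kPa
Pore water pressure u = gamma_w * (depth - d_wt)
u = 9.81 * (15.2 - 3.2) = 117.72 kPa
Effective stress = sigma - u
sigma' = 296.4 - 117.72 = 178.68 kPa


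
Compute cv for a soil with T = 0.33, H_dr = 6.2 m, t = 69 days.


Using cv = T * H_dr^2 / t
H_dr^2 = 6.2^2 = 38.44
cv = 0.33 * 38.44 / 69
cv = 0.18384 m^2/day


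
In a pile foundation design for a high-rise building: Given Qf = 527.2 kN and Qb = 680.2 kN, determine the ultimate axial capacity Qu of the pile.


Using Qu = Qf + Qb
Qu = 527.2 + 680.2
Qu = 1207.4 kN


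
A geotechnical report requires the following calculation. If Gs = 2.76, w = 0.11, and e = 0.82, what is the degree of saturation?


Using S = Gs * w / e
S = 2.76 * 0.11 / 0.82
S = 0.3702


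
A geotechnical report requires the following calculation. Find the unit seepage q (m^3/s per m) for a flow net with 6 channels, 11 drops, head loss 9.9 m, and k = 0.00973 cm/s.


Convert k to m/s for unit consistency with H:
k = 0.00973 cm/s = 0.00973 / 100 m/s = 9.73e-05 m/s
Using q = k * H * Nf / Nd
Nf / Nd = 6 / 11 = 0.5455
q = 9.73e-05 * 9.9 * 0.5455
q = 0.0005254 m^3/s per m


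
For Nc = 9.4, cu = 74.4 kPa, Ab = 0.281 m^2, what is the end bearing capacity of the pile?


Using Qb = Nc * cu * Ab
Qb = 9.4 * 74.4 * 0.281
Qb = 196.52 kN


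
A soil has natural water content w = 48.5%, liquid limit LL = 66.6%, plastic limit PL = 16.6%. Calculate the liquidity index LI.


First compute the plasticity index:
PI = LL - PL = 66.6 - 16.6 = 50.0
Then compute the liquidity index:
LI = (w - PL) / PI
LI = (48.5 - 16.6) / 50.0
LI = 0.638


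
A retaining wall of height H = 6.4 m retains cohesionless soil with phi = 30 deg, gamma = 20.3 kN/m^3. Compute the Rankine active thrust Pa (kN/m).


Compute active earth pressure coefficient:
Ka = tan^2(45 - phi/2) = tan^2(30.0) = 0.333333
Compute active force:
Pa = 0.5 * Ka * gamma * H^2
Pa = 0.5 * 0.333333 * 20.3 * 6.4^2
Pa = 138.58 kN/m


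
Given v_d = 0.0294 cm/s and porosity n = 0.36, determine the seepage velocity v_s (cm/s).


Using v_s = v_d / n
v_s = 0.0294 / 0.36
v_s = 0.08167 cm/s


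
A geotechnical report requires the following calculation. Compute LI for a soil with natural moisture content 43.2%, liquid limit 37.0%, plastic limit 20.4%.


First compute the plasticity index:
PI = LL - PL = 37.0 - 20.4 = 16.6
Then compute the liquidity index:
LI = (w - PL) / PI
LI = (43.2 - 20.4) / 16.6
LI = 1.373


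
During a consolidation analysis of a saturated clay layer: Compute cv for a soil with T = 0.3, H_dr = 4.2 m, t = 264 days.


Result: 0.02005 m^2/day

Derivation:
Using cv = T * H_dr^2 / t
H_dr^2 = 4.2^2 = 17.64
cv = 0.3 * 17.64 / 264
cv = 0.02005 m^2/day


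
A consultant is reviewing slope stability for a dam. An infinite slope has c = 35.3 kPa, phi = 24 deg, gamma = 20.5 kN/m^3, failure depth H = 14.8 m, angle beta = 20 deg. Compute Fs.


Result: 1.585

Derivation:
Using Fs = c / (gamma*H*sin(beta)*cos(beta)) + tan(phi)/tan(beta)
Cohesion contribution = 35.3 / (20.5*14.8*sin(20)*cos(20))
Cohesion contribution = 0.362011
Friction contribution = tan(24)/tan(20) = 1.22326
Fs = 0.362011 + 1.22326
Fs = 1.585


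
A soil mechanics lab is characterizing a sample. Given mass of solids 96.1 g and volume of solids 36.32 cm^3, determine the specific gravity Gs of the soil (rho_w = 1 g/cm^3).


Using Gs = m_s / (V_s * rho_w)
Since rho_w = 1 g/cm^3:
Gs = 96.1 / 36.32
Gs = 2.646


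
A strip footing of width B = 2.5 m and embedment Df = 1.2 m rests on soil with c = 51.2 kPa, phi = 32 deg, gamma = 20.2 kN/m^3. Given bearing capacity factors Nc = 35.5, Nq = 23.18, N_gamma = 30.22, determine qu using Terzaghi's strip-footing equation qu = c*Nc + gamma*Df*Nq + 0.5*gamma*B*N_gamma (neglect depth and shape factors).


Compute qu = c*Nc + gamma*Df*Nq + 0.5*gamma*B*N_gamma
Term 1: 51.2 * 35.5 = 1817.6
Term 2: 20.2 * 1.2 * 23.18 = 561.8832
Term 3: 0.5 * 20.2 * 2.5 * 30.22 = 763.055
qu = 1817.6 + 561.8832 + 763.055
qu = 3142.54 kPa


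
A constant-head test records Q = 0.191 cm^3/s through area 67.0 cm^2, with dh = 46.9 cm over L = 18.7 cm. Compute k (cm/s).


Compute hydraulic gradient:
i = dh / L = 46.9 / 18.7 = 2.50802
Then apply Darcy's law:
k = Q / (A * i)
k = 0.191 / (67.0 * 2.50802)
k = 0.191 / 168.037
k = 0.001137 cm/s


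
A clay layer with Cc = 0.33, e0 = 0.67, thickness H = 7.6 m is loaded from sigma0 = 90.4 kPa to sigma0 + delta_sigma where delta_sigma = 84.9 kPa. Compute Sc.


Using Sc = Cc * H / (1 + e0) * log10((sigma0 + delta_sigma) / sigma0)
Stress ratio = (90.4 + 84.9) / 90.4 = 1.93916
log10(1.93916) = 0.287613
Cc * H / (1 + e0) = 0.33 * 7.6 / (1 + 0.67) = 1.5018
Sc = 1.5018 * 0.287613
Sc = 0.4319 m


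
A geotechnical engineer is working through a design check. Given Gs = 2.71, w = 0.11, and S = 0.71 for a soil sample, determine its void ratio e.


Using the relation e = Gs * w / S
e = 2.71 * 0.11 / 0.71
e = 0.4199


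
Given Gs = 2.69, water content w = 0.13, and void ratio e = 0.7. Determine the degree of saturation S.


Result: 0.4996

Derivation:
Using S = Gs * w / e
S = 2.69 * 0.13 / 0.7
S = 0.4996


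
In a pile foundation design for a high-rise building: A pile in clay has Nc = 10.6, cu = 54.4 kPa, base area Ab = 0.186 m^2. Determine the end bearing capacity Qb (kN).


Using Qb = Nc * cu * Ab
Qb = 10.6 * 54.4 * 0.186
Qb = 107.26 kN


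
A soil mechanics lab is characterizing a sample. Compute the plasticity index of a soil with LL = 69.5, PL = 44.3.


Result: 25.2

Derivation:
Using PI = LL - PL
PI = 69.5 - 44.3
PI = 25.2


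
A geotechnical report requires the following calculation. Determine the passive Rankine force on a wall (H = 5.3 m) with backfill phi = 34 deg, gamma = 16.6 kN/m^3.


Result: 824.67 kN/m

Derivation:
Compute passive earth pressure coefficient:
Kp = tan^2(45 + phi/2) = tan^2(62.0) = 3.537132
Compute passive force:
Pp = 0.5 * Kp * gamma * H^2
Pp = 0.5 * 3.537132 * 16.6 * 5.3^2
Pp = 824.67 kN/m


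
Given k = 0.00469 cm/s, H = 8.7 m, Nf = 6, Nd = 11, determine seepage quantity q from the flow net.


Result: 0.0002226 m^3/s per m

Derivation:
Convert k to m/s for unit consistency with H:
k = 0.00469 cm/s = 0.00469 / 100 m/s = 4.69e-05 m/s
Using q = k * H * Nf / Nd
Nf / Nd = 6 / 11 = 0.5455
q = 4.69e-05 * 8.7 * 0.5455
q = 0.0002226 m^3/s per m


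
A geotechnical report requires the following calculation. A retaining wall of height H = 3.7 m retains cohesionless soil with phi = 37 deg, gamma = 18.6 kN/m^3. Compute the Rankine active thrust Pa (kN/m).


Compute active earth pressure coefficient:
Ka = tan^2(45 - phi/2) = tan^2(26.5) = 0.248584
Compute active force:
Pa = 0.5 * Ka * gamma * H^2
Pa = 0.5 * 0.248584 * 18.6 * 3.7^2
Pa = 31.65 kN/m


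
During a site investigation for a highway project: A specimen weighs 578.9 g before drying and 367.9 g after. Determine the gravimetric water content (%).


Result: 57.35 %

Derivation:
Using w = (m_wet - m_dry) / m_dry * 100
m_wet - m_dry = 578.9 - 367.9 = 211.0 g
w = 211.0 / 367.9 * 100
w = 57.35 %


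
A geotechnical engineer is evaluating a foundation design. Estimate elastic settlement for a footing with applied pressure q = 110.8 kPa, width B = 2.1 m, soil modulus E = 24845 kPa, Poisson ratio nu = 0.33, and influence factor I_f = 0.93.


Result: 7.761 mm

Derivation:
Using Se = q * B * (1 - nu^2) * I_f / E
1 - nu^2 = 1 - 0.33^2 = 0.8911
Se = 110.8 * 2.1 * 0.8911 * 0.93 / 24845
Se = 0.007761 m
Convert to mm: Se = 0.007761 * 1000 = 7.761 mm


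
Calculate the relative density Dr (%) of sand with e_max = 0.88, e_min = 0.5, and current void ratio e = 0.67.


Using Dr = (e_max - e) / (e_max - e_min) * 100
e_max - e = 0.88 - 0.67 = 0.21
e_max - e_min = 0.88 - 0.5 = 0.38
Dr = 0.21 / 0.38 * 100
Dr = 55.26 %


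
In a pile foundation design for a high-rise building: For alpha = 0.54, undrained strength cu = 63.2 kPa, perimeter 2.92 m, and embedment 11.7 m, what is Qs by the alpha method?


Using Qs = alpha * cu * perimeter * L
Qs = 0.54 * 63.2 * 2.92 * 11.7
Qs = 1165.95 kN


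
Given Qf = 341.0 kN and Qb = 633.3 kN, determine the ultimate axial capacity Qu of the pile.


Result: 974.3 kN

Derivation:
Using Qu = Qf + Qb
Qu = 341.0 + 633.3
Qu = 974.3 kN


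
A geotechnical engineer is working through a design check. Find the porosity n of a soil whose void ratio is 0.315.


Result: 0.2395

Derivation:
Using the relation n = e / (1 + e)
n = 0.315 / (1 + 0.315)
n = 0.315 / 1.315
n = 0.2395


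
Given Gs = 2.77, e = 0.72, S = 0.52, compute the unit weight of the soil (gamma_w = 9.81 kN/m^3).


Using gamma = gamma_w * (Gs + S*e) / (1 + e)
Numerator: Gs + S*e = 2.77 + 0.52*0.72 = 3.1444
Denominator: 1 + e = 1 + 0.72 = 1.72
gamma = 9.81 * 3.1444 / 1.72
gamma = 17.934 kN/m^3


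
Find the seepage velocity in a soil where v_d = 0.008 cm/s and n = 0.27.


Using v_s = v_d / n
v_s = 0.008 / 0.27
v_s = 0.02963 cm/s


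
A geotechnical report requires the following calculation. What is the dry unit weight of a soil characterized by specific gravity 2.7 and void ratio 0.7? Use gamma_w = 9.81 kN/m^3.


Result: 15.581 kN/m^3

Derivation:
Using gamma_d = Gs * gamma_w / (1 + e)
gamma_d = 2.7 * 9.81 / (1 + 0.7)
gamma_d = 2.7 * 9.81 / 1.7
gamma_d = 15.581 kN/m^3


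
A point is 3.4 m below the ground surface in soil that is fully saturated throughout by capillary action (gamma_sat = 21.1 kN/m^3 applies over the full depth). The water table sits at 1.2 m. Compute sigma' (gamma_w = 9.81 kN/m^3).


Total stress = gamma_sat * depth
sigma = 21.1 * 3.4 = 71.74 kPa
Pore water pressure u = gamma_w * (depth - d_wt)
u = 9.81 * (3.4 - 1.2) = 21.582 kPa
Effective stress = sigma - u
sigma' = 71.74 - 21.582 = 50.16 kPa


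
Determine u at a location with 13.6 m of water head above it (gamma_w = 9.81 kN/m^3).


Using u = gamma_w * h_w
u = 9.81 * 13.6
u = 133.42 kPa


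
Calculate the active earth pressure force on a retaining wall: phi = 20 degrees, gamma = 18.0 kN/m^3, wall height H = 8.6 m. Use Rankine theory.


Compute active earth pressure coefficient:
Ka = tan^2(45 - phi/2) = tan^2(35.0) = 0.490291
Compute active force:
Pa = 0.5 * Ka * gamma * H^2
Pa = 0.5 * 0.490291 * 18.0 * 8.6^2
Pa = 326.36 kN/m


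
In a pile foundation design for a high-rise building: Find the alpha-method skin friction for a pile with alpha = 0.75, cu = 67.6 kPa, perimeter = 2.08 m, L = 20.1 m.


Using Qs = alpha * cu * perimeter * L
Qs = 0.75 * 67.6 * 2.08 * 20.1
Qs = 2119.67 kN


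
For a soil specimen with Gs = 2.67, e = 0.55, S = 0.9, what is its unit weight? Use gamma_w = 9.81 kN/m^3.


Using gamma = gamma_w * (Gs + S*e) / (1 + e)
Numerator: Gs + S*e = 2.67 + 0.9*0.55 = 3.165
Denominator: 1 + e = 1 + 0.55 = 1.55
gamma = 9.81 * 3.165 / 1.55
gamma = 20.031 kN/m^3


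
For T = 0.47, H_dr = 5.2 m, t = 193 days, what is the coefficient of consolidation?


Result: 0.06585 m^2/day

Derivation:
Using cv = T * H_dr^2 / t
H_dr^2 = 5.2^2 = 27.04
cv = 0.47 * 27.04 / 193
cv = 0.06585 m^2/day


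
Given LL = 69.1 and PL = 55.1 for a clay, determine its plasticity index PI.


Using PI = LL - PL
PI = 69.1 - 55.1
PI = 14.0


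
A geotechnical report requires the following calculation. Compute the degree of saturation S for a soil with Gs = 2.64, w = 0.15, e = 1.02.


Using S = Gs * w / e
S = 2.64 * 0.15 / 1.02
S = 0.3882


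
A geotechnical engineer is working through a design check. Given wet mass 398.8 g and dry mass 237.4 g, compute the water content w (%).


Result: 67.99 %

Derivation:
Using w = (m_wet - m_dry) / m_dry * 100
m_wet - m_dry = 398.8 - 237.4 = 161.4 g
w = 161.4 / 237.4 * 100
w = 67.99 %


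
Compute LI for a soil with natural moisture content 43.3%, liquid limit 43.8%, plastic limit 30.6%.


Result: 0.962

Derivation:
First compute the plasticity index:
PI = LL - PL = 43.8 - 30.6 = 13.2
Then compute the liquidity index:
LI = (w - PL) / PI
LI = (43.3 - 30.6) / 13.2
LI = 0.962


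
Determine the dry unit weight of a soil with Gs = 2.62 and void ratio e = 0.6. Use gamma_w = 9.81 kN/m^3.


Using gamma_d = Gs * gamma_w / (1 + e)
gamma_d = 2.62 * 9.81 / (1 + 0.6)
gamma_d = 2.62 * 9.81 / 1.6
gamma_d = 16.064 kN/m^3


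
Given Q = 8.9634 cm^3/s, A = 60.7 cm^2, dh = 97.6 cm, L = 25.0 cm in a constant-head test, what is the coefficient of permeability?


Compute hydraulic gradient:
i = dh / L = 97.6 / 25.0 = 3.904
Then apply Darcy's law:
k = Q / (A * i)
k = 8.9634 / (60.7 * 3.904)
k = 8.9634 / 236.973
k = 0.037825 cm/s


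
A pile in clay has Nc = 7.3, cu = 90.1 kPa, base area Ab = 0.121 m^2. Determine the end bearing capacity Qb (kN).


Using Qb = Nc * cu * Ab
Qb = 7.3 * 90.1 * 0.121
Qb = 79.59 kN


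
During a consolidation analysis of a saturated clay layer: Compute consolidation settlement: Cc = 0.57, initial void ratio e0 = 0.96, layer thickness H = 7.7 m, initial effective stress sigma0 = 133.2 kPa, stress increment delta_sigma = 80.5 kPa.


Using Sc = Cc * H / (1 + e0) * log10((sigma0 + delta_sigma) / sigma0)
Stress ratio = (133.2 + 80.5) / 133.2 = 1.60435
log10(1.60435) = 0.2053
Cc * H / (1 + e0) = 0.57 * 7.7 / (1 + 0.96) = 2.23929
Sc = 2.23929 * 0.2053
Sc = 0.4597 m


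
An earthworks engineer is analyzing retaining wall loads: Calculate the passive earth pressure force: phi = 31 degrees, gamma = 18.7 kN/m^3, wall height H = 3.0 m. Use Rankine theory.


Result: 262.89 kN/m

Derivation:
Compute passive earth pressure coefficient:
Kp = tan^2(45 + phi/2) = tan^2(60.5) = 3.124035
Compute passive force:
Pp = 0.5 * Kp * gamma * H^2
Pp = 0.5 * 3.124035 * 18.7 * 3.0^2
Pp = 262.89 kN/m


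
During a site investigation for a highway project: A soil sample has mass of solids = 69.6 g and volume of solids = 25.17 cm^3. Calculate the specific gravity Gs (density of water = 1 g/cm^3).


Using Gs = m_s / (V_s * rho_w)
Since rho_w = 1 g/cm^3:
Gs = 69.6 / 25.17
Gs = 2.765


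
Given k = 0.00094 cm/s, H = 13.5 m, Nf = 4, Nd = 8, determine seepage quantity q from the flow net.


Result: 6.345e-05 m^3/s per m

Derivation:
Convert k to m/s for unit consistency with H:
k = 0.00094 cm/s = 0.00094 / 100 m/s = 9.4e-06 m/s
Using q = k * H * Nf / Nd
Nf / Nd = 4 / 8 = 0.5
q = 9.4e-06 * 13.5 * 0.5
q = 6.345e-05 m^3/s per m


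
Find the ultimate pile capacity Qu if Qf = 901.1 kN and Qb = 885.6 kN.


Using Qu = Qf + Qb
Qu = 901.1 + 885.6
Qu = 1786.7 kN


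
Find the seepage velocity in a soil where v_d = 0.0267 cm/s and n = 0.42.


Using v_s = v_d / n
v_s = 0.0267 / 0.42
v_s = 0.06357 cm/s


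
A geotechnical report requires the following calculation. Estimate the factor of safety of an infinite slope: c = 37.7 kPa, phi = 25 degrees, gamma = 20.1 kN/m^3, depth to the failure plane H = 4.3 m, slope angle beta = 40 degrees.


Using Fs = c / (gamma*H*sin(beta)*cos(beta)) + tan(phi)/tan(beta)
Cohesion contribution = 37.7 / (20.1*4.3*sin(40)*cos(40))
Cohesion contribution = 0.88584
Friction contribution = tan(25)/tan(40) = 0.555724
Fs = 0.88584 + 0.555724
Fs = 1.442


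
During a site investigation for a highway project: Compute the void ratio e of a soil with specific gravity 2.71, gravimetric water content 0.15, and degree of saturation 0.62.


Result: 0.6556

Derivation:
Using the relation e = Gs * w / S
e = 2.71 * 0.15 / 0.62
e = 0.6556


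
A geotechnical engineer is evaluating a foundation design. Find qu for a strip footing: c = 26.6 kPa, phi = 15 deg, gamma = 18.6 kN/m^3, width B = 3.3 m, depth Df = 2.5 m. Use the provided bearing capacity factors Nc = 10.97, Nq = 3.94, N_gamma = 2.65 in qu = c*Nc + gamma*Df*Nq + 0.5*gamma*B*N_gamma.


Result: 556.34 kPa

Derivation:
Compute qu = c*Nc + gamma*Df*Nq + 0.5*gamma*B*N_gamma
Term 1: 26.6 * 10.97 = 291.802
Term 2: 18.6 * 2.5 * 3.94 = 183.21
Term 3: 0.5 * 18.6 * 3.3 * 2.65 = 81.3285
qu = 291.802 + 183.21 + 81.3285
qu = 556.34 kPa


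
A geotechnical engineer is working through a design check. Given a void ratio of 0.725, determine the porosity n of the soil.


Result: 0.4203

Derivation:
Using the relation n = e / (1 + e)
n = 0.725 / (1 + 0.725)
n = 0.725 / 1.725
n = 0.4203


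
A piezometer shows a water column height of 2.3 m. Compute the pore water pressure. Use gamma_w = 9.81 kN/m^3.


Using u = gamma_w * h_w
u = 9.81 * 2.3
u = 22.56 kPa


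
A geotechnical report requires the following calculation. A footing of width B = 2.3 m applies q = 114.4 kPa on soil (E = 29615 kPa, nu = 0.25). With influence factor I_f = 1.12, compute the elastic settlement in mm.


Using Se = q * B * (1 - nu^2) * I_f / E
1 - nu^2 = 1 - 0.25^2 = 0.9375
Se = 114.4 * 2.3 * 0.9375 * 1.12 / 29615
Se = 0.009329 m
Convert to mm: Se = 0.009329 * 1000 = 9.329 mm


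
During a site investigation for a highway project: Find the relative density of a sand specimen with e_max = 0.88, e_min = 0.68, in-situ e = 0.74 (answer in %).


Result: 70.0 %

Derivation:
Using Dr = (e_max - e) / (e_max - e_min) * 100
e_max - e = 0.88 - 0.74 = 0.14
e_max - e_min = 0.88 - 0.68 = 0.2
Dr = 0.14 / 0.2 * 100
Dr = 70.0 %


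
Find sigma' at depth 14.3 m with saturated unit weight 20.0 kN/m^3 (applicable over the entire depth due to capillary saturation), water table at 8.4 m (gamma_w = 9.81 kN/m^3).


Total stress = gamma_sat * depth
sigma = 20.0 * 14.3 = 286.0 kPa
Pore water pressure u = gamma_w * (depth - d_wt)
u = 9.81 * (14.3 - 8.4) = 57.879 kPa
Effective stress = sigma - u
sigma' = 286.0 - 57.879 = 228.12 kPa


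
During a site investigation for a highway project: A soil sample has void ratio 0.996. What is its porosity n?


Using the relation n = e / (1 + e)
n = 0.996 / (1 + 0.996)
n = 0.996 / 1.996
n = 0.499


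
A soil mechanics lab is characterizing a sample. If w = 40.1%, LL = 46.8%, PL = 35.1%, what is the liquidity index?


First compute the plasticity index:
PI = LL - PL = 46.8 - 35.1 = 11.7
Then compute the liquidity index:
LI = (w - PL) / PI
LI = (40.1 - 35.1) / 11.7
LI = 0.427


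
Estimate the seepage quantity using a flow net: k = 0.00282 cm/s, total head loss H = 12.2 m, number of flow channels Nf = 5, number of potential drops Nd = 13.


Convert k to m/s for unit consistency with H:
k = 0.00282 cm/s = 0.00282 / 100 m/s = 2.82e-05 m/s
Using q = k * H * Nf / Nd
Nf / Nd = 5 / 13 = 0.3846
q = 2.82e-05 * 12.2 * 0.3846
q = 0.0001323 m^3/s per m


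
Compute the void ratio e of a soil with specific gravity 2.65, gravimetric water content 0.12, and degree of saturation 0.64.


Result: 0.4969

Derivation:
Using the relation e = Gs * w / S
e = 2.65 * 0.12 / 0.64
e = 0.4969


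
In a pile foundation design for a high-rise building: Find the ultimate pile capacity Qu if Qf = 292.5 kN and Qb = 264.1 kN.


Using Qu = Qf + Qb
Qu = 292.5 + 264.1
Qu = 556.6 kN


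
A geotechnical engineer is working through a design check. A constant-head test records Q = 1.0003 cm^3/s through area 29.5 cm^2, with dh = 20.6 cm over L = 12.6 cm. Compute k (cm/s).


Compute hydraulic gradient:
i = dh / L = 20.6 / 12.6 = 1.63492
Then apply Darcy's law:
k = Q / (A * i)
k = 1.0003 / (29.5 * 1.63492)
k = 1.0003 / 48.2302
k = 0.02074 cm/s


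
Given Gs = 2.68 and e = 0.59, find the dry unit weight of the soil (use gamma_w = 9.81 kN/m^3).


Result: 16.535 kN/m^3

Derivation:
Using gamma_d = Gs * gamma_w / (1 + e)
gamma_d = 2.68 * 9.81 / (1 + 0.59)
gamma_d = 2.68 * 9.81 / 1.59
gamma_d = 16.535 kN/m^3


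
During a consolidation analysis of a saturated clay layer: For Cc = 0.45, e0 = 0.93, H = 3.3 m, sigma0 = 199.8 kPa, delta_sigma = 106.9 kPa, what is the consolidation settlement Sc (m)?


Using Sc = Cc * H / (1 + e0) * log10((sigma0 + delta_sigma) / sigma0)
Stress ratio = (199.8 + 106.9) / 199.8 = 1.53504
log10(1.53504) = 0.186118
Cc * H / (1 + e0) = 0.45 * 3.3 / (1 + 0.93) = 0.76943
Sc = 0.76943 * 0.186118
Sc = 0.1432 m


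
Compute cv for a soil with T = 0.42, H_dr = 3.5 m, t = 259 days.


Using cv = T * H_dr^2 / t
H_dr^2 = 3.5^2 = 12.25
cv = 0.42 * 12.25 / 259
cv = 0.01986 m^2/day


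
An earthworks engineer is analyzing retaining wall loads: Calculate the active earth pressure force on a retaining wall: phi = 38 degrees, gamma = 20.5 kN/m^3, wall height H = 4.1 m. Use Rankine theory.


Compute active earth pressure coefficient:
Ka = tan^2(45 - phi/2) = tan^2(26.0) = 0.237883
Compute active force:
Pa = 0.5 * Ka * gamma * H^2
Pa = 0.5 * 0.237883 * 20.5 * 4.1^2
Pa = 40.99 kN/m


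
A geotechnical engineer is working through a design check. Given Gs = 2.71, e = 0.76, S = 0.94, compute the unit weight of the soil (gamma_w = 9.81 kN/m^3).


Result: 19.087 kN/m^3

Derivation:
Using gamma = gamma_w * (Gs + S*e) / (1 + e)
Numerator: Gs + S*e = 2.71 + 0.94*0.76 = 3.4244
Denominator: 1 + e = 1 + 0.76 = 1.76
gamma = 9.81 * 3.4244 / 1.76
gamma = 19.087 kN/m^3


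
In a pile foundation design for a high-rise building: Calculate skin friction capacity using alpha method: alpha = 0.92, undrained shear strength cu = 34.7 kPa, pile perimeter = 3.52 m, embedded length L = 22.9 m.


Using Qs = alpha * cu * perimeter * L
Qs = 0.92 * 34.7 * 3.52 * 22.9
Qs = 2573.33 kN


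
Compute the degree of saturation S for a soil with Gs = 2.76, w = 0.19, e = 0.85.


Result: 0.6169

Derivation:
Using S = Gs * w / e
S = 2.76 * 0.19 / 0.85
S = 0.6169


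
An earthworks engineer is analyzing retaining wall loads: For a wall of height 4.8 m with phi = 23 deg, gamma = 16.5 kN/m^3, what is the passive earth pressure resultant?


Compute passive earth pressure coefficient:
Kp = tan^2(45 + phi/2) = tan^2(56.5) = 2.282623
Compute passive force:
Pp = 0.5 * Kp * gamma * H^2
Pp = 0.5 * 2.282623 * 16.5 * 4.8^2
Pp = 433.88 kN/m


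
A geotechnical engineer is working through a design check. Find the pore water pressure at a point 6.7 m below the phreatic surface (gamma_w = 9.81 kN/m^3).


Using u = gamma_w * h_w
u = 9.81 * 6.7
u = 65.73 kPa


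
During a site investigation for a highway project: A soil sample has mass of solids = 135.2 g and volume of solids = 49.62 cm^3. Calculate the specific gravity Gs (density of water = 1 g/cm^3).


Result: 2.725

Derivation:
Using Gs = m_s / (V_s * rho_w)
Since rho_w = 1 g/cm^3:
Gs = 135.2 / 49.62
Gs = 2.725


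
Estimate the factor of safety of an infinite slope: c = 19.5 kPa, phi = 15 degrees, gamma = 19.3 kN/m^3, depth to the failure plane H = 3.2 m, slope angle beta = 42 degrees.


Using Fs = c / (gamma*H*sin(beta)*cos(beta)) + tan(phi)/tan(beta)
Cohesion contribution = 19.5 / (19.3*3.2*sin(42)*cos(42))
Cohesion contribution = 0.634955
Friction contribution = tan(15)/tan(42) = 0.297588
Fs = 0.634955 + 0.297588
Fs = 0.933


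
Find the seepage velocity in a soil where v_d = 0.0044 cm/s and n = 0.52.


Using v_s = v_d / n
v_s = 0.0044 / 0.52
v_s = 0.00846 cm/s


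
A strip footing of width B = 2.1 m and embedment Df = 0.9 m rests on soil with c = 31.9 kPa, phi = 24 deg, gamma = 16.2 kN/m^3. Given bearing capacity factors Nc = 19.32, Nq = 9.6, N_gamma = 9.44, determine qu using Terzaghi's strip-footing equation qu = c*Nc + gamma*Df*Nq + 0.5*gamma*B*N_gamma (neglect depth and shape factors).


Result: 916.85 kPa

Derivation:
Compute qu = c*Nc + gamma*Df*Nq + 0.5*gamma*B*N_gamma
Term 1: 31.9 * 19.32 = 616.308
Term 2: 16.2 * 0.9 * 9.6 = 139.968
Term 3: 0.5 * 16.2 * 2.1 * 9.44 = 160.5744
qu = 616.308 + 139.968 + 160.5744
qu = 916.85 kPa


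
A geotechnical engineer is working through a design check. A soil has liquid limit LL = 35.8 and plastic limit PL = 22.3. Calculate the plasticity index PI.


Result: 13.5

Derivation:
Using PI = LL - PL
PI = 35.8 - 22.3
PI = 13.5


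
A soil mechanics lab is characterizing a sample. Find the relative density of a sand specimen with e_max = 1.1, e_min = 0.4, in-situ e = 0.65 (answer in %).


Using Dr = (e_max - e) / (e_max - e_min) * 100
e_max - e = 1.1 - 0.65 = 0.45
e_max - e_min = 1.1 - 0.4 = 0.7
Dr = 0.45 / 0.7 * 100
Dr = 64.29 %


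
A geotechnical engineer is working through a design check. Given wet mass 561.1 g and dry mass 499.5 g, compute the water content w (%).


Result: 12.33 %

Derivation:
Using w = (m_wet - m_dry) / m_dry * 100
m_wet - m_dry = 561.1 - 499.5 = 61.6 g
w = 61.6 / 499.5 * 100
w = 12.33 %


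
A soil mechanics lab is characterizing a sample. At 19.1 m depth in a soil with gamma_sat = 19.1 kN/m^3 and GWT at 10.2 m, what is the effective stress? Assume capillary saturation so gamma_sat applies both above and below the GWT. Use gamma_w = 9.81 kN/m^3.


Total stress = gamma_sat * depth
sigma = 19.1 * 19.1 = 364.81 kPa
Pore water pressure u = gamma_w * (depth - d_wt)
u = 9.81 * (19.1 - 10.2) = 87.309 kPa
Effective stress = sigma - u
sigma' = 364.81 - 87.309 = 277.5 kPa


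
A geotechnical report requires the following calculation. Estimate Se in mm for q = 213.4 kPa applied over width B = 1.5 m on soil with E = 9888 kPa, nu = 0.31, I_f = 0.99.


Result: 28.969 mm

Derivation:
Using Se = q * B * (1 - nu^2) * I_f / E
1 - nu^2 = 1 - 0.31^2 = 0.9039
Se = 213.4 * 1.5 * 0.9039 * 0.99 / 9888
Se = 0.028969 m
Convert to mm: Se = 0.028969 * 1000 = 28.969 mm


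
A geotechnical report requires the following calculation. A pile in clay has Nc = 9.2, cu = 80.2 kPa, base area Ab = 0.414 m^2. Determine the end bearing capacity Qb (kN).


Using Qb = Nc * cu * Ab
Qb = 9.2 * 80.2 * 0.414
Qb = 305.47 kN


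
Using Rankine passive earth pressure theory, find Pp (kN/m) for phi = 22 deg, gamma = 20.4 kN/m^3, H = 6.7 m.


Result: 1006.41 kN/m

Derivation:
Compute passive earth pressure coefficient:
Kp = tan^2(45 + phi/2) = tan^2(56.0) = 2.197987
Compute passive force:
Pp = 0.5 * Kp * gamma * H^2
Pp = 0.5 * 2.197987 * 20.4 * 6.7^2
Pp = 1006.41 kN/m


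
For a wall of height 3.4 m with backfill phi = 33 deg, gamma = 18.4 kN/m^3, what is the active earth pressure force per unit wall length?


Compute active earth pressure coefficient:
Ka = tan^2(45 - phi/2) = tan^2(28.5) = 0.294801
Compute active force:
Pa = 0.5 * Ka * gamma * H^2
Pa = 0.5 * 0.294801 * 18.4 * 3.4^2
Pa = 31.35 kN/m


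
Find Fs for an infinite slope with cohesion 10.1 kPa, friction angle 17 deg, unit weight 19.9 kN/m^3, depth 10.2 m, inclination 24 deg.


Using Fs = c / (gamma*H*sin(beta)*cos(beta)) + tan(phi)/tan(beta)
Cohesion contribution = 10.1 / (19.9*10.2*sin(24)*cos(24))
Cohesion contribution = 0.133914
Friction contribution = tan(17)/tan(24) = 0.686682
Fs = 0.133914 + 0.686682
Fs = 0.821


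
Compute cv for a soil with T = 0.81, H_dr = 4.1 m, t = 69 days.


Using cv = T * H_dr^2 / t
H_dr^2 = 4.1^2 = 16.81
cv = 0.81 * 16.81 / 69
cv = 0.19733 m^2/day


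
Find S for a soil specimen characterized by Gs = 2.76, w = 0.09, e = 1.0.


Result: 0.2484

Derivation:
Using S = Gs * w / e
S = 2.76 * 0.09 / 1.0
S = 0.2484


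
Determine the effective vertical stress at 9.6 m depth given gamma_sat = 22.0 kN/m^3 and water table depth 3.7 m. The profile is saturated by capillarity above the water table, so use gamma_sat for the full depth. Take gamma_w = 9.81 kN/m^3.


Result: 153.32 kPa

Derivation:
Total stress = gamma_sat * depth
sigma = 22.0 * 9.6 = 211.2 kPa
Pore water pressure u = gamma_w * (depth - d_wt)
u = 9.81 * (9.6 - 3.7) = 57.879 kPa
Effective stress = sigma - u
sigma' = 211.2 - 57.879 = 153.32 kPa


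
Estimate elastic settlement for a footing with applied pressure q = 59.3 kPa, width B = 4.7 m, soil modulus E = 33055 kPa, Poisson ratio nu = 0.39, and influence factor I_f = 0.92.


Using Se = q * B * (1 - nu^2) * I_f / E
1 - nu^2 = 1 - 0.39^2 = 0.8479
Se = 59.3 * 4.7 * 0.8479 * 0.92 / 33055
Se = 0.006577 m
Convert to mm: Se = 0.006577 * 1000 = 6.577 mm


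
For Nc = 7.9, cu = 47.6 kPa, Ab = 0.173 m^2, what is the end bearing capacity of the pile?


Result: 65.05 kN

Derivation:
Using Qb = Nc * cu * Ab
Qb = 7.9 * 47.6 * 0.173
Qb = 65.05 kN


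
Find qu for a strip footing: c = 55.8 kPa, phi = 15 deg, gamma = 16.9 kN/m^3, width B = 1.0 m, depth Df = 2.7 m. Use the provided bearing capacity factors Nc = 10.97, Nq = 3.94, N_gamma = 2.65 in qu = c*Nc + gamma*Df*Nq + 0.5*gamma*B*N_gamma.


Result: 814.3 kPa

Derivation:
Compute qu = c*Nc + gamma*Df*Nq + 0.5*gamma*B*N_gamma
Term 1: 55.8 * 10.97 = 612.126
Term 2: 16.9 * 2.7 * 3.94 = 179.7822
Term 3: 0.5 * 16.9 * 1.0 * 2.65 = 22.3925
qu = 612.126 + 179.7822 + 22.3925
qu = 814.3 kPa


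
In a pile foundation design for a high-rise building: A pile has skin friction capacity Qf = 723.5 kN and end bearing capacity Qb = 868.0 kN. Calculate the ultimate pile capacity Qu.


Result: 1591.5 kN

Derivation:
Using Qu = Qf + Qb
Qu = 723.5 + 868.0
Qu = 1591.5 kN


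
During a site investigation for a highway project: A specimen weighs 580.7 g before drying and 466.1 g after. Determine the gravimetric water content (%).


Using w = (m_wet - m_dry) / m_dry * 100
m_wet - m_dry = 580.7 - 466.1 = 114.6 g
w = 114.6 / 466.1 * 100
w = 24.59 %


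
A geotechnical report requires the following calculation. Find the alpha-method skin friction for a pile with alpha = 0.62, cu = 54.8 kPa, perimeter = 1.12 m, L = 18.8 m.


Using Qs = alpha * cu * perimeter * L
Qs = 0.62 * 54.8 * 1.12 * 18.8
Qs = 715.4 kN


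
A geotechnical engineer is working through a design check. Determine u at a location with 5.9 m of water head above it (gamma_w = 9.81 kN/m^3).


Using u = gamma_w * h_w
u = 9.81 * 5.9
u = 57.88 kPa


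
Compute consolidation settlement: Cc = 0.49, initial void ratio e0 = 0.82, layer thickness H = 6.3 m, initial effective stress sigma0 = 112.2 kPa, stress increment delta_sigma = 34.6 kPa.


Using Sc = Cc * H / (1 + e0) * log10((sigma0 + delta_sigma) / sigma0)
Stress ratio = (112.2 + 34.6) / 112.2 = 1.30838
log10(1.30838) = 0.116733
Cc * H / (1 + e0) = 0.49 * 6.3 / (1 + 0.82) = 1.69615
Sc = 1.69615 * 0.116733
Sc = 0.198 m


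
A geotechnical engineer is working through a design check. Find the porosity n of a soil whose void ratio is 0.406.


Using the relation n = e / (1 + e)
n = 0.406 / (1 + 0.406)
n = 0.406 / 1.406
n = 0.2888


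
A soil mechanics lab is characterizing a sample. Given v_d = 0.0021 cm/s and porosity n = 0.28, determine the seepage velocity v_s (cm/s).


Using v_s = v_d / n
v_s = 0.0021 / 0.28
v_s = 0.0075 cm/s


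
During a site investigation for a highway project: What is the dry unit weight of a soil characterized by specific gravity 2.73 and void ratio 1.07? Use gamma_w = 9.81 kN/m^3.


Result: 12.938 kN/m^3

Derivation:
Using gamma_d = Gs * gamma_w / (1 + e)
gamma_d = 2.73 * 9.81 / (1 + 1.07)
gamma_d = 2.73 * 9.81 / 2.07
gamma_d = 12.938 kN/m^3


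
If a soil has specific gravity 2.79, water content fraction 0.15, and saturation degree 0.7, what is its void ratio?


Using the relation e = Gs * w / S
e = 2.79 * 0.15 / 0.7
e = 0.5979


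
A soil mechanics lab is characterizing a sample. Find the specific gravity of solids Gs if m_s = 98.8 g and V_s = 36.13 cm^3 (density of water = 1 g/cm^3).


Using Gs = m_s / (V_s * rho_w)
Since rho_w = 1 g/cm^3:
Gs = 98.8 / 36.13
Gs = 2.735


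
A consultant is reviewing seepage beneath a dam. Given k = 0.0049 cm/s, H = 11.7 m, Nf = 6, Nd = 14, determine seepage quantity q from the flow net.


Result: 0.0002457 m^3/s per m

Derivation:
Convert k to m/s for unit consistency with H:
k = 0.0049 cm/s = 0.0049 / 100 m/s = 4.9e-05 m/s
Using q = k * H * Nf / Nd
Nf / Nd = 6 / 14 = 0.4286
q = 4.9e-05 * 11.7 * 0.4286
q = 0.0002457 m^3/s per m


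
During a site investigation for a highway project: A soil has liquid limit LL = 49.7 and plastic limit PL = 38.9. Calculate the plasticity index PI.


Using PI = LL - PL
PI = 49.7 - 38.9
PI = 10.8


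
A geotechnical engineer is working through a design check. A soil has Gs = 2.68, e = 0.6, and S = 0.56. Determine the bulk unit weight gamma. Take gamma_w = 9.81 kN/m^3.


Result: 18.492 kN/m^3

Derivation:
Using gamma = gamma_w * (Gs + S*e) / (1 + e)
Numerator: Gs + S*e = 2.68 + 0.56*0.6 = 3.016
Denominator: 1 + e = 1 + 0.6 = 1.6
gamma = 9.81 * 3.016 / 1.6
gamma = 18.492 kN/m^3


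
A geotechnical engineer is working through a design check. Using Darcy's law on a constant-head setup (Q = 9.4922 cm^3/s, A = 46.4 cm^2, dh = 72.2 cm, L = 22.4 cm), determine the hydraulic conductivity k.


Result: 0.063469 cm/s

Derivation:
Compute hydraulic gradient:
i = dh / L = 72.2 / 22.4 = 3.22321
Then apply Darcy's law:
k = Q / (A * i)
k = 9.4922 / (46.4 * 3.22321)
k = 9.4922 / 149.557
k = 0.063469 cm/s


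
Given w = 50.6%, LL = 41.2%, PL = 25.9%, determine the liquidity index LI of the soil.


First compute the plasticity index:
PI = LL - PL = 41.2 - 25.9 = 15.3
Then compute the liquidity index:
LI = (w - PL) / PI
LI = (50.6 - 25.9) / 15.3
LI = 1.614


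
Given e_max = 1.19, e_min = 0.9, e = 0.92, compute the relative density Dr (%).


Result: 93.1 %

Derivation:
Using Dr = (e_max - e) / (e_max - e_min) * 100
e_max - e = 1.19 - 0.92 = 0.27
e_max - e_min = 1.19 - 0.9 = 0.29
Dr = 0.27 / 0.29 * 100
Dr = 93.1 %


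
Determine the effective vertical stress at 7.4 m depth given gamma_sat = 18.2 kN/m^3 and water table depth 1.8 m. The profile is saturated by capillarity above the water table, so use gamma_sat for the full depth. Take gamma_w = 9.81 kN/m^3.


Result: 79.74 kPa

Derivation:
Total stress = gamma_sat * depth
sigma = 18.2 * 7.4 = 134.68 kPa
Pore water pressure u = gamma_w * (depth - d_wt)
u = 9.81 * (7.4 - 1.8) = 54.936 kPa
Effective stress = sigma - u
sigma' = 134.68 - 54.936 = 79.74 kPa


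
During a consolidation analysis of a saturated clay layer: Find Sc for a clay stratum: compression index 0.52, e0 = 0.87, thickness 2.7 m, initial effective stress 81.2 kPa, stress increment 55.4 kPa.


Result: 0.1696 m

Derivation:
Using Sc = Cc * H / (1 + e0) * log10((sigma0 + delta_sigma) / sigma0)
Stress ratio = (81.2 + 55.4) / 81.2 = 1.68227
log10(1.68227) = 0.225895
Cc * H / (1 + e0) = 0.52 * 2.7 / (1 + 0.87) = 0.750802
Sc = 0.750802 * 0.225895
Sc = 0.1696 m


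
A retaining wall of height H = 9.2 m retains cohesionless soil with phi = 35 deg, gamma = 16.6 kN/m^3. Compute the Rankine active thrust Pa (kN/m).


Result: 190.37 kN/m

Derivation:
Compute active earth pressure coefficient:
Ka = tan^2(45 - phi/2) = tan^2(27.5) = 0.27099
Compute active force:
Pa = 0.5 * Ka * gamma * H^2
Pa = 0.5 * 0.27099 * 16.6 * 9.2^2
Pa = 190.37 kN/m


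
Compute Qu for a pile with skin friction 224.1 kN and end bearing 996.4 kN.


Result: 1220.5 kN

Derivation:
Using Qu = Qf + Qb
Qu = 224.1 + 996.4
Qu = 1220.5 kN


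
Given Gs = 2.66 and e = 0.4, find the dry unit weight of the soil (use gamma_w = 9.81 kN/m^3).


Using gamma_d = Gs * gamma_w / (1 + e)
gamma_d = 2.66 * 9.81 / (1 + 0.4)
gamma_d = 2.66 * 9.81 / 1.4
gamma_d = 18.639 kN/m^3


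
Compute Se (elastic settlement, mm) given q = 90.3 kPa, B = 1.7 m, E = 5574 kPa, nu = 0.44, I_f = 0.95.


Result: 21.098 mm

Derivation:
Using Se = q * B * (1 - nu^2) * I_f / E
1 - nu^2 = 1 - 0.44^2 = 0.8064
Se = 90.3 * 1.7 * 0.8064 * 0.95 / 5574
Se = 0.021098 m
Convert to mm: Se = 0.021098 * 1000 = 21.098 mm
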